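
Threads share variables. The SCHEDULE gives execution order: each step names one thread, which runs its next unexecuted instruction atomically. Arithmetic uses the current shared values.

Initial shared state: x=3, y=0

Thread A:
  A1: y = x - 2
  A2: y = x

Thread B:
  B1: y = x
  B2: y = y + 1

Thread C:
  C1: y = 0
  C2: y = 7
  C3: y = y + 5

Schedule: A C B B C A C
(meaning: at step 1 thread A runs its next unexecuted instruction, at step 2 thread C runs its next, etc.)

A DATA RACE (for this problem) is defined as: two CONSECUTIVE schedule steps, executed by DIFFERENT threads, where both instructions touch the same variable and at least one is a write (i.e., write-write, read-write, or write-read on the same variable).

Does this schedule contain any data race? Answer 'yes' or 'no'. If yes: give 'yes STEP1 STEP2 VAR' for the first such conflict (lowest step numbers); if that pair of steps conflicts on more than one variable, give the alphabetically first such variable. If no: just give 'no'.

Steps 1,2: A(y = x - 2) vs C(y = 0). RACE on y (W-W).
Steps 2,3: C(y = 0) vs B(y = x). RACE on y (W-W).
Steps 3,4: same thread (B). No race.
Steps 4,5: B(y = y + 1) vs C(y = 7). RACE on y (W-W).
Steps 5,6: C(y = 7) vs A(y = x). RACE on y (W-W).
Steps 6,7: A(y = x) vs C(y = y + 5). RACE on y (W-W).
First conflict at steps 1,2.

Answer: yes 1 2 y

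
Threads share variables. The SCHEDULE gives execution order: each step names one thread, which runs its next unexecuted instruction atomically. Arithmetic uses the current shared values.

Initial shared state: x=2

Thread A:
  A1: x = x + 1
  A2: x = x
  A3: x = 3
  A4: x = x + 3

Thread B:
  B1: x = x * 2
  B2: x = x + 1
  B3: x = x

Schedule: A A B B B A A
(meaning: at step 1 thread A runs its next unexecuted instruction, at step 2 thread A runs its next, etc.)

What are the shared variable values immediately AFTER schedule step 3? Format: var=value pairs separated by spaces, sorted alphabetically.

Step 1: thread A executes A1 (x = x + 1). Shared: x=3. PCs: A@1 B@0
Step 2: thread A executes A2 (x = x). Shared: x=3. PCs: A@2 B@0
Step 3: thread B executes B1 (x = x * 2). Shared: x=6. PCs: A@2 B@1

Answer: x=6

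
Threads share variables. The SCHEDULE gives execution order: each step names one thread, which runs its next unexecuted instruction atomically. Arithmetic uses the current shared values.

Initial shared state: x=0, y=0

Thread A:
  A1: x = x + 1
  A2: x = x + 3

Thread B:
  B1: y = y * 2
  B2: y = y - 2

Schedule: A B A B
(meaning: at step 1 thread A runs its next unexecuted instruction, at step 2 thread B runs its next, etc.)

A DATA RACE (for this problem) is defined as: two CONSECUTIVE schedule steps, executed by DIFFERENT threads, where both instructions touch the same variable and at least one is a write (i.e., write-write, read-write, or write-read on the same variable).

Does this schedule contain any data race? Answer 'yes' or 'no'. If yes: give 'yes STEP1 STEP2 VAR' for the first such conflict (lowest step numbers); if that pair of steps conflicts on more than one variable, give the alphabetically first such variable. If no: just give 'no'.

Answer: no

Derivation:
Steps 1,2: A(r=x,w=x) vs B(r=y,w=y). No conflict.
Steps 2,3: B(r=y,w=y) vs A(r=x,w=x). No conflict.
Steps 3,4: A(r=x,w=x) vs B(r=y,w=y). No conflict.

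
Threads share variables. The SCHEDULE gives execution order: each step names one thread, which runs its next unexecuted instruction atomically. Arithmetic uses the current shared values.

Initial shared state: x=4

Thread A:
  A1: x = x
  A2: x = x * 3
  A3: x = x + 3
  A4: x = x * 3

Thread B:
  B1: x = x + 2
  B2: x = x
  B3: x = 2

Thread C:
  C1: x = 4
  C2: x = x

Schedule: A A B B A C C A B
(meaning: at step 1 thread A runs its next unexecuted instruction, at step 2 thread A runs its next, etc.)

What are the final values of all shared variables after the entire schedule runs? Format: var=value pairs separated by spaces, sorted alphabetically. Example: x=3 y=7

Answer: x=2

Derivation:
Step 1: thread A executes A1 (x = x). Shared: x=4. PCs: A@1 B@0 C@0
Step 2: thread A executes A2 (x = x * 3). Shared: x=12. PCs: A@2 B@0 C@0
Step 3: thread B executes B1 (x = x + 2). Shared: x=14. PCs: A@2 B@1 C@0
Step 4: thread B executes B2 (x = x). Shared: x=14. PCs: A@2 B@2 C@0
Step 5: thread A executes A3 (x = x + 3). Shared: x=17. PCs: A@3 B@2 C@0
Step 6: thread C executes C1 (x = 4). Shared: x=4. PCs: A@3 B@2 C@1
Step 7: thread C executes C2 (x = x). Shared: x=4. PCs: A@3 B@2 C@2
Step 8: thread A executes A4 (x = x * 3). Shared: x=12. PCs: A@4 B@2 C@2
Step 9: thread B executes B3 (x = 2). Shared: x=2. PCs: A@4 B@3 C@2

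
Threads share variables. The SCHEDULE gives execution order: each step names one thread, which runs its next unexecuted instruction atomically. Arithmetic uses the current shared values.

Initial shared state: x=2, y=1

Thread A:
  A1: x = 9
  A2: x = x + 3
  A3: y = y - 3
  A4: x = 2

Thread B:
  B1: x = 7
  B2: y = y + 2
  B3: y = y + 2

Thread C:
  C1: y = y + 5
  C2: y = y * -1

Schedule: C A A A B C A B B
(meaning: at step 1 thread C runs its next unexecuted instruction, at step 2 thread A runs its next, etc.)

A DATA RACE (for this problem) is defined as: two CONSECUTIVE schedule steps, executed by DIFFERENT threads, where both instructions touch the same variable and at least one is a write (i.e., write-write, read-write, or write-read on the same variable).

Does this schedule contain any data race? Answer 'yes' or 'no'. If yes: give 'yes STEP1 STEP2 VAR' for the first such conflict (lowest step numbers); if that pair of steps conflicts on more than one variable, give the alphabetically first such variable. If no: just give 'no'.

Answer: no

Derivation:
Steps 1,2: C(r=y,w=y) vs A(r=-,w=x). No conflict.
Steps 2,3: same thread (A). No race.
Steps 3,4: same thread (A). No race.
Steps 4,5: A(r=y,w=y) vs B(r=-,w=x). No conflict.
Steps 5,6: B(r=-,w=x) vs C(r=y,w=y). No conflict.
Steps 6,7: C(r=y,w=y) vs A(r=-,w=x). No conflict.
Steps 7,8: A(r=-,w=x) vs B(r=y,w=y). No conflict.
Steps 8,9: same thread (B). No race.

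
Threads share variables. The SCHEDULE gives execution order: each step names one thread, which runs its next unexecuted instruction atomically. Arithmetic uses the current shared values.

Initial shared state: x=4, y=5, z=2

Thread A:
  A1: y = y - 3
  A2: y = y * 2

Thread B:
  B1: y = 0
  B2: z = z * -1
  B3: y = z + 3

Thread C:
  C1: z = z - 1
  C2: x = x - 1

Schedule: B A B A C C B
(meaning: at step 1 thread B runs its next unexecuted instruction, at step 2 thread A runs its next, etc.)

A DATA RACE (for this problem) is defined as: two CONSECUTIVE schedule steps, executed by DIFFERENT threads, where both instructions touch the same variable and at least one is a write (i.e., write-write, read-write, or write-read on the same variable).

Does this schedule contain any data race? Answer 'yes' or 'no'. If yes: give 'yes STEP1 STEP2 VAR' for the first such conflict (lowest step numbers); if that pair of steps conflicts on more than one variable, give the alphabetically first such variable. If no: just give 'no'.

Steps 1,2: B(y = 0) vs A(y = y - 3). RACE on y (W-W).
Steps 2,3: A(r=y,w=y) vs B(r=z,w=z). No conflict.
Steps 3,4: B(r=z,w=z) vs A(r=y,w=y). No conflict.
Steps 4,5: A(r=y,w=y) vs C(r=z,w=z). No conflict.
Steps 5,6: same thread (C). No race.
Steps 6,7: C(r=x,w=x) vs B(r=z,w=y). No conflict.
First conflict at steps 1,2.

Answer: yes 1 2 y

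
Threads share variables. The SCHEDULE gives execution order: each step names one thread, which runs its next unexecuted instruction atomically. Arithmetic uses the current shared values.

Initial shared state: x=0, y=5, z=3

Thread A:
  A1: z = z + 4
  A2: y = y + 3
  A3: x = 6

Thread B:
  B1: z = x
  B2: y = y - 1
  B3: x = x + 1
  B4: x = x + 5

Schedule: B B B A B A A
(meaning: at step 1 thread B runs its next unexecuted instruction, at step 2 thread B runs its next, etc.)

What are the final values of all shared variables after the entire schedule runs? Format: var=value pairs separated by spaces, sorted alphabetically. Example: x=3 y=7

Answer: x=6 y=7 z=4

Derivation:
Step 1: thread B executes B1 (z = x). Shared: x=0 y=5 z=0. PCs: A@0 B@1
Step 2: thread B executes B2 (y = y - 1). Shared: x=0 y=4 z=0. PCs: A@0 B@2
Step 3: thread B executes B3 (x = x + 1). Shared: x=1 y=4 z=0. PCs: A@0 B@3
Step 4: thread A executes A1 (z = z + 4). Shared: x=1 y=4 z=4. PCs: A@1 B@3
Step 5: thread B executes B4 (x = x + 5). Shared: x=6 y=4 z=4. PCs: A@1 B@4
Step 6: thread A executes A2 (y = y + 3). Shared: x=6 y=7 z=4. PCs: A@2 B@4
Step 7: thread A executes A3 (x = 6). Shared: x=6 y=7 z=4. PCs: A@3 B@4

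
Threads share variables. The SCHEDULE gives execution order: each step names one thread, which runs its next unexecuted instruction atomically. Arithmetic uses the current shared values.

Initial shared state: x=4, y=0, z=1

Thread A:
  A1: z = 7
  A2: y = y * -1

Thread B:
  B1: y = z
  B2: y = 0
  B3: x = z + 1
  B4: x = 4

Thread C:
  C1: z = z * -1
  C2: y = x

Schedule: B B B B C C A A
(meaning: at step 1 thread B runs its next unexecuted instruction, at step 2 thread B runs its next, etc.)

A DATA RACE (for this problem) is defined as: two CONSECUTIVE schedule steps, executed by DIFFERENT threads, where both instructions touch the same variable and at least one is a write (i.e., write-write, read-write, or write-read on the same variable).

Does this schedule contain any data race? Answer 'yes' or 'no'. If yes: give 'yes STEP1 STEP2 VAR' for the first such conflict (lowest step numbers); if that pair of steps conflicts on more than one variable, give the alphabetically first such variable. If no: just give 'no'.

Answer: no

Derivation:
Steps 1,2: same thread (B). No race.
Steps 2,3: same thread (B). No race.
Steps 3,4: same thread (B). No race.
Steps 4,5: B(r=-,w=x) vs C(r=z,w=z). No conflict.
Steps 5,6: same thread (C). No race.
Steps 6,7: C(r=x,w=y) vs A(r=-,w=z). No conflict.
Steps 7,8: same thread (A). No race.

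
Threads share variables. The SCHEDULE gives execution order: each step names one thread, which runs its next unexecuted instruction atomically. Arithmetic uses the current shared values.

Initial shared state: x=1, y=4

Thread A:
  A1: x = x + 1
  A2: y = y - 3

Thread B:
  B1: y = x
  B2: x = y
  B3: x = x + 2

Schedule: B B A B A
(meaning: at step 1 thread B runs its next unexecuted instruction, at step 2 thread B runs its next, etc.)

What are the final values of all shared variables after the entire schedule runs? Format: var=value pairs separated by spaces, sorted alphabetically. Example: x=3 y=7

Step 1: thread B executes B1 (y = x). Shared: x=1 y=1. PCs: A@0 B@1
Step 2: thread B executes B2 (x = y). Shared: x=1 y=1. PCs: A@0 B@2
Step 3: thread A executes A1 (x = x + 1). Shared: x=2 y=1. PCs: A@1 B@2
Step 4: thread B executes B3 (x = x + 2). Shared: x=4 y=1. PCs: A@1 B@3
Step 5: thread A executes A2 (y = y - 3). Shared: x=4 y=-2. PCs: A@2 B@3

Answer: x=4 y=-2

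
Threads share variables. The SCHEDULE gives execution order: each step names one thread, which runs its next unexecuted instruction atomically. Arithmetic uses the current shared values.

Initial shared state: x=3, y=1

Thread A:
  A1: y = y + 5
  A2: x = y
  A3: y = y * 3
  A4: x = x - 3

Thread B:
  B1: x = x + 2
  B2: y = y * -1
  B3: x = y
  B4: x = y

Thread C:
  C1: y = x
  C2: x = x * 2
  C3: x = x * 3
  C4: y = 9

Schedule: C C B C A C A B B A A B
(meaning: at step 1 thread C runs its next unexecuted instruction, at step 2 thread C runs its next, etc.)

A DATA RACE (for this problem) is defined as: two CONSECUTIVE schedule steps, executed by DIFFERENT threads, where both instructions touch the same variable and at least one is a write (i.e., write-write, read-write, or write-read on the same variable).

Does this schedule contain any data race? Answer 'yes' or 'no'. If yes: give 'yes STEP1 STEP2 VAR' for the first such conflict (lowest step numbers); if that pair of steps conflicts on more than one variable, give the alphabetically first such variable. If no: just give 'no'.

Steps 1,2: same thread (C). No race.
Steps 2,3: C(x = x * 2) vs B(x = x + 2). RACE on x (W-W).
Steps 3,4: B(x = x + 2) vs C(x = x * 3). RACE on x (W-W).
Steps 4,5: C(r=x,w=x) vs A(r=y,w=y). No conflict.
Steps 5,6: A(y = y + 5) vs C(y = 9). RACE on y (W-W).
Steps 6,7: C(y = 9) vs A(x = y). RACE on y (W-R).
Steps 7,8: A(x = y) vs B(y = y * -1). RACE on y (R-W).
Steps 8,9: same thread (B). No race.
Steps 9,10: B(x = y) vs A(y = y * 3). RACE on y (R-W).
Steps 10,11: same thread (A). No race.
Steps 11,12: A(x = x - 3) vs B(x = y). RACE on x (W-W).
First conflict at steps 2,3.

Answer: yes 2 3 x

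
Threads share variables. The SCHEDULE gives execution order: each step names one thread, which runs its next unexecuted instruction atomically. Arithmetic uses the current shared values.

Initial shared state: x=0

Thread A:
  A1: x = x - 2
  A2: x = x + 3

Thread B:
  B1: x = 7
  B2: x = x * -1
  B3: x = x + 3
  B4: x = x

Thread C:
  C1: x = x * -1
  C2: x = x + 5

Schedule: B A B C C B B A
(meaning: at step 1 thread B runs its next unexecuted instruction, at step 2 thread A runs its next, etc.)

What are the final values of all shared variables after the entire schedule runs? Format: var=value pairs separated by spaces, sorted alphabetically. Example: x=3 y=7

Answer: x=16

Derivation:
Step 1: thread B executes B1 (x = 7). Shared: x=7. PCs: A@0 B@1 C@0
Step 2: thread A executes A1 (x = x - 2). Shared: x=5. PCs: A@1 B@1 C@0
Step 3: thread B executes B2 (x = x * -1). Shared: x=-5. PCs: A@1 B@2 C@0
Step 4: thread C executes C1 (x = x * -1). Shared: x=5. PCs: A@1 B@2 C@1
Step 5: thread C executes C2 (x = x + 5). Shared: x=10. PCs: A@1 B@2 C@2
Step 6: thread B executes B3 (x = x + 3). Shared: x=13. PCs: A@1 B@3 C@2
Step 7: thread B executes B4 (x = x). Shared: x=13. PCs: A@1 B@4 C@2
Step 8: thread A executes A2 (x = x + 3). Shared: x=16. PCs: A@2 B@4 C@2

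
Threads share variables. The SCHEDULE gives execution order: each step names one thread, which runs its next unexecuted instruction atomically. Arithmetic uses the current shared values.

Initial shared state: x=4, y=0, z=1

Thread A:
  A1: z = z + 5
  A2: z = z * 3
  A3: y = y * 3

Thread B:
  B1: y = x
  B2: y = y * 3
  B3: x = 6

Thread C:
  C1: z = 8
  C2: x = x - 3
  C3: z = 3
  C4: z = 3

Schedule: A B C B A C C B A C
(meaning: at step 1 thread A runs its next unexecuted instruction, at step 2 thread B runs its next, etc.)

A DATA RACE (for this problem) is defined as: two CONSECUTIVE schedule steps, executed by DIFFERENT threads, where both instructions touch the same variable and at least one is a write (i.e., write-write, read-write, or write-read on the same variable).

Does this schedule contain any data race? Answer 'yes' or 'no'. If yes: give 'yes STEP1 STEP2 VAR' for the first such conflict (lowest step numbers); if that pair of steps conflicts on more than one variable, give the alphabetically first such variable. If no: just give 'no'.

Answer: no

Derivation:
Steps 1,2: A(r=z,w=z) vs B(r=x,w=y). No conflict.
Steps 2,3: B(r=x,w=y) vs C(r=-,w=z). No conflict.
Steps 3,4: C(r=-,w=z) vs B(r=y,w=y). No conflict.
Steps 4,5: B(r=y,w=y) vs A(r=z,w=z). No conflict.
Steps 5,6: A(r=z,w=z) vs C(r=x,w=x). No conflict.
Steps 6,7: same thread (C). No race.
Steps 7,8: C(r=-,w=z) vs B(r=-,w=x). No conflict.
Steps 8,9: B(r=-,w=x) vs A(r=y,w=y). No conflict.
Steps 9,10: A(r=y,w=y) vs C(r=-,w=z). No conflict.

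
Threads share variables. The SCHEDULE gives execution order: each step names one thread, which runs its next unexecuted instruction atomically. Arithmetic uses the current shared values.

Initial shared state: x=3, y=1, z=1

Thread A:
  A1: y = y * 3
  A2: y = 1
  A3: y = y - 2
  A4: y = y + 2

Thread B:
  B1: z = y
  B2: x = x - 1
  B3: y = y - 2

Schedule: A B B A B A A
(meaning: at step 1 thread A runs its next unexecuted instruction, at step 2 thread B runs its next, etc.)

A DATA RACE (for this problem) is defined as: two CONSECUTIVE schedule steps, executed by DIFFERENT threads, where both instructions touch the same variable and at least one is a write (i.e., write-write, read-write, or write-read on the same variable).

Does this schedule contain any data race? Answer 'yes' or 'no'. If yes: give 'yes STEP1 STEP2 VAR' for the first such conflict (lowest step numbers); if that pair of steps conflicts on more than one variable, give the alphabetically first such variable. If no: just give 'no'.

Steps 1,2: A(y = y * 3) vs B(z = y). RACE on y (W-R).
Steps 2,3: same thread (B). No race.
Steps 3,4: B(r=x,w=x) vs A(r=-,w=y). No conflict.
Steps 4,5: A(y = 1) vs B(y = y - 2). RACE on y (W-W).
Steps 5,6: B(y = y - 2) vs A(y = y - 2). RACE on y (W-W).
Steps 6,7: same thread (A). No race.
First conflict at steps 1,2.

Answer: yes 1 2 y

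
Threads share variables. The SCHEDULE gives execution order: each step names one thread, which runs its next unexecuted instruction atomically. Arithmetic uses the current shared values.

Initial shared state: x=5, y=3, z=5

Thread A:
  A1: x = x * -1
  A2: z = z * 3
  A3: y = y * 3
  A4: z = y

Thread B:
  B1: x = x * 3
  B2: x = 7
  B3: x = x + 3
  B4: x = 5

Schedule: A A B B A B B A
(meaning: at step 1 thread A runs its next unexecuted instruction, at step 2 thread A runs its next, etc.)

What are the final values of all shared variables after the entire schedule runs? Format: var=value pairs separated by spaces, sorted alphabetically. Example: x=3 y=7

Step 1: thread A executes A1 (x = x * -1). Shared: x=-5 y=3 z=5. PCs: A@1 B@0
Step 2: thread A executes A2 (z = z * 3). Shared: x=-5 y=3 z=15. PCs: A@2 B@0
Step 3: thread B executes B1 (x = x * 3). Shared: x=-15 y=3 z=15. PCs: A@2 B@1
Step 4: thread B executes B2 (x = 7). Shared: x=7 y=3 z=15. PCs: A@2 B@2
Step 5: thread A executes A3 (y = y * 3). Shared: x=7 y=9 z=15. PCs: A@3 B@2
Step 6: thread B executes B3 (x = x + 3). Shared: x=10 y=9 z=15. PCs: A@3 B@3
Step 7: thread B executes B4 (x = 5). Shared: x=5 y=9 z=15. PCs: A@3 B@4
Step 8: thread A executes A4 (z = y). Shared: x=5 y=9 z=9. PCs: A@4 B@4

Answer: x=5 y=9 z=9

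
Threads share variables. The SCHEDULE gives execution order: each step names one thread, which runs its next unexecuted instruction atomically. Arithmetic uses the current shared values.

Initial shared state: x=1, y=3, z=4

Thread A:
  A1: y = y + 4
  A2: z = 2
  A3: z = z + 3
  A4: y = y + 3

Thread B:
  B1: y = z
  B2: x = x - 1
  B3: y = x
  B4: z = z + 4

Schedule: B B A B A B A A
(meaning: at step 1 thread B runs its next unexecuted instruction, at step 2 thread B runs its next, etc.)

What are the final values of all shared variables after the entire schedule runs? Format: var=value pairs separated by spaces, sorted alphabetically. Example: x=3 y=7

Step 1: thread B executes B1 (y = z). Shared: x=1 y=4 z=4. PCs: A@0 B@1
Step 2: thread B executes B2 (x = x - 1). Shared: x=0 y=4 z=4. PCs: A@0 B@2
Step 3: thread A executes A1 (y = y + 4). Shared: x=0 y=8 z=4. PCs: A@1 B@2
Step 4: thread B executes B3 (y = x). Shared: x=0 y=0 z=4. PCs: A@1 B@3
Step 5: thread A executes A2 (z = 2). Shared: x=0 y=0 z=2. PCs: A@2 B@3
Step 6: thread B executes B4 (z = z + 4). Shared: x=0 y=0 z=6. PCs: A@2 B@4
Step 7: thread A executes A3 (z = z + 3). Shared: x=0 y=0 z=9. PCs: A@3 B@4
Step 8: thread A executes A4 (y = y + 3). Shared: x=0 y=3 z=9. PCs: A@4 B@4

Answer: x=0 y=3 z=9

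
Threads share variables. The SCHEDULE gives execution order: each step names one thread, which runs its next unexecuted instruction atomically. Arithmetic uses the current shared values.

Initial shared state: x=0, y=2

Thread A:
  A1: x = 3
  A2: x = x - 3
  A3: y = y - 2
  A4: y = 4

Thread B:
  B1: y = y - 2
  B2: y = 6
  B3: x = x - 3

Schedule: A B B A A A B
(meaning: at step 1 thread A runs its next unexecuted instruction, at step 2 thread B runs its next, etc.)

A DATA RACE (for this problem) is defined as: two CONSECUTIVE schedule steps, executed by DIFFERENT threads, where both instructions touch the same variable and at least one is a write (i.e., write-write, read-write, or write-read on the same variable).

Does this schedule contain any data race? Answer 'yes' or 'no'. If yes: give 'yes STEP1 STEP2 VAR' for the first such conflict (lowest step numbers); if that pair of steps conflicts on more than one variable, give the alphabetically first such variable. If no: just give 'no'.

Answer: no

Derivation:
Steps 1,2: A(r=-,w=x) vs B(r=y,w=y). No conflict.
Steps 2,3: same thread (B). No race.
Steps 3,4: B(r=-,w=y) vs A(r=x,w=x). No conflict.
Steps 4,5: same thread (A). No race.
Steps 5,6: same thread (A). No race.
Steps 6,7: A(r=-,w=y) vs B(r=x,w=x). No conflict.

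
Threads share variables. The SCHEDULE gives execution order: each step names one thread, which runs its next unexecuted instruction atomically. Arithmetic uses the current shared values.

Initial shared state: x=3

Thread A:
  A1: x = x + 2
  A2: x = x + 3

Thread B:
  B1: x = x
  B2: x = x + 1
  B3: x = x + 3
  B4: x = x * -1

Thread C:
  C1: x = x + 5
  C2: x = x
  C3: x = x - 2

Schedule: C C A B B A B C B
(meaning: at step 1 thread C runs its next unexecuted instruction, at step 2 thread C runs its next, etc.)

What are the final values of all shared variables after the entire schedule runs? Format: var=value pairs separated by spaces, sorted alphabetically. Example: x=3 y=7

Step 1: thread C executes C1 (x = x + 5). Shared: x=8. PCs: A@0 B@0 C@1
Step 2: thread C executes C2 (x = x). Shared: x=8. PCs: A@0 B@0 C@2
Step 3: thread A executes A1 (x = x + 2). Shared: x=10. PCs: A@1 B@0 C@2
Step 4: thread B executes B1 (x = x). Shared: x=10. PCs: A@1 B@1 C@2
Step 5: thread B executes B2 (x = x + 1). Shared: x=11. PCs: A@1 B@2 C@2
Step 6: thread A executes A2 (x = x + 3). Shared: x=14. PCs: A@2 B@2 C@2
Step 7: thread B executes B3 (x = x + 3). Shared: x=17. PCs: A@2 B@3 C@2
Step 8: thread C executes C3 (x = x - 2). Shared: x=15. PCs: A@2 B@3 C@3
Step 9: thread B executes B4 (x = x * -1). Shared: x=-15. PCs: A@2 B@4 C@3

Answer: x=-15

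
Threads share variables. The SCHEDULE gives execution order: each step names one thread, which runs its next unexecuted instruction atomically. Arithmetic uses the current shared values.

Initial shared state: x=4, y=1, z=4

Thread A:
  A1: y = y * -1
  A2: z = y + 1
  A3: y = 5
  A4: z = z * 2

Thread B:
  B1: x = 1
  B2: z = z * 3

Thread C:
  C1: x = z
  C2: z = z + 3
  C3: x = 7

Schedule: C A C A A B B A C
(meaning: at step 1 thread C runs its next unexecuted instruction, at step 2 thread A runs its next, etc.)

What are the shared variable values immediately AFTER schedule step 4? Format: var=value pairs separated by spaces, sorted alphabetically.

Answer: x=4 y=-1 z=0

Derivation:
Step 1: thread C executes C1 (x = z). Shared: x=4 y=1 z=4. PCs: A@0 B@0 C@1
Step 2: thread A executes A1 (y = y * -1). Shared: x=4 y=-1 z=4. PCs: A@1 B@0 C@1
Step 3: thread C executes C2 (z = z + 3). Shared: x=4 y=-1 z=7. PCs: A@1 B@0 C@2
Step 4: thread A executes A2 (z = y + 1). Shared: x=4 y=-1 z=0. PCs: A@2 B@0 C@2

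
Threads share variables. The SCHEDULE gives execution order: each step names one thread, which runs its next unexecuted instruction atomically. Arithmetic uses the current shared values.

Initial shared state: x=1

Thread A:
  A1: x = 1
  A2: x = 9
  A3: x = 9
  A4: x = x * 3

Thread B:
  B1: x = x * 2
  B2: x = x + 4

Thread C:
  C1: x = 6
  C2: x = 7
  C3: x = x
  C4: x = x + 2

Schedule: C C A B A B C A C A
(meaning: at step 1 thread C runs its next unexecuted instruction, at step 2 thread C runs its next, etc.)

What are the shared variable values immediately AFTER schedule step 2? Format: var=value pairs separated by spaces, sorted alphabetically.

Answer: x=7

Derivation:
Step 1: thread C executes C1 (x = 6). Shared: x=6. PCs: A@0 B@0 C@1
Step 2: thread C executes C2 (x = 7). Shared: x=7. PCs: A@0 B@0 C@2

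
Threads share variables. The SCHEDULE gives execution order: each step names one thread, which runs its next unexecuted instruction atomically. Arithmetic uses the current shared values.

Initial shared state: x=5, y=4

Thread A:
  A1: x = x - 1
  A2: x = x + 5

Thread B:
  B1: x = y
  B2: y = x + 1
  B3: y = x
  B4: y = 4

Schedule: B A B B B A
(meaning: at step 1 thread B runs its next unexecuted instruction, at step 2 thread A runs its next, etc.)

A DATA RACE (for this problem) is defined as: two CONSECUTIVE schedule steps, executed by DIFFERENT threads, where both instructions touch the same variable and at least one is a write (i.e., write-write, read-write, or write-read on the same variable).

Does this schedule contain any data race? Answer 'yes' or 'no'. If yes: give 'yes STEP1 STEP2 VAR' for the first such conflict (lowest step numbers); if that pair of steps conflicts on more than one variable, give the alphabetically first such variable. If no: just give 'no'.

Steps 1,2: B(x = y) vs A(x = x - 1). RACE on x (W-W).
Steps 2,3: A(x = x - 1) vs B(y = x + 1). RACE on x (W-R).
Steps 3,4: same thread (B). No race.
Steps 4,5: same thread (B). No race.
Steps 5,6: B(r=-,w=y) vs A(r=x,w=x). No conflict.
First conflict at steps 1,2.

Answer: yes 1 2 x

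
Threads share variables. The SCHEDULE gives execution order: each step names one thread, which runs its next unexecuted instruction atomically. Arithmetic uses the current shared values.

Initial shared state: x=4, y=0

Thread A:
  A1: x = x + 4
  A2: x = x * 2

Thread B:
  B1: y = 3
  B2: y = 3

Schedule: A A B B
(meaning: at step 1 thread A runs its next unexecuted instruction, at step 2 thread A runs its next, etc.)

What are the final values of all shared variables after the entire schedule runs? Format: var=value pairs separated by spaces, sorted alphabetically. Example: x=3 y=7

Answer: x=16 y=3

Derivation:
Step 1: thread A executes A1 (x = x + 4). Shared: x=8 y=0. PCs: A@1 B@0
Step 2: thread A executes A2 (x = x * 2). Shared: x=16 y=0. PCs: A@2 B@0
Step 3: thread B executes B1 (y = 3). Shared: x=16 y=3. PCs: A@2 B@1
Step 4: thread B executes B2 (y = 3). Shared: x=16 y=3. PCs: A@2 B@2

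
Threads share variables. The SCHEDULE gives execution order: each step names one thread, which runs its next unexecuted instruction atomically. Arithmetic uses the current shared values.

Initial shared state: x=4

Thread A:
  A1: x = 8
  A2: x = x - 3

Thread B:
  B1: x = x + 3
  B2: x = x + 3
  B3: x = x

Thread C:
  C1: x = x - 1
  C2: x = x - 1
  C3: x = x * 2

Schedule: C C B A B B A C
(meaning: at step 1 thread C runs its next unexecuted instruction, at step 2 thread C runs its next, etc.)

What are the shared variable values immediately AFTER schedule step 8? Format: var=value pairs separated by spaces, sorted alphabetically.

Answer: x=16

Derivation:
Step 1: thread C executes C1 (x = x - 1). Shared: x=3. PCs: A@0 B@0 C@1
Step 2: thread C executes C2 (x = x - 1). Shared: x=2. PCs: A@0 B@0 C@2
Step 3: thread B executes B1 (x = x + 3). Shared: x=5. PCs: A@0 B@1 C@2
Step 4: thread A executes A1 (x = 8). Shared: x=8. PCs: A@1 B@1 C@2
Step 5: thread B executes B2 (x = x + 3). Shared: x=11. PCs: A@1 B@2 C@2
Step 6: thread B executes B3 (x = x). Shared: x=11. PCs: A@1 B@3 C@2
Step 7: thread A executes A2 (x = x - 3). Shared: x=8. PCs: A@2 B@3 C@2
Step 8: thread C executes C3 (x = x * 2). Shared: x=16. PCs: A@2 B@3 C@3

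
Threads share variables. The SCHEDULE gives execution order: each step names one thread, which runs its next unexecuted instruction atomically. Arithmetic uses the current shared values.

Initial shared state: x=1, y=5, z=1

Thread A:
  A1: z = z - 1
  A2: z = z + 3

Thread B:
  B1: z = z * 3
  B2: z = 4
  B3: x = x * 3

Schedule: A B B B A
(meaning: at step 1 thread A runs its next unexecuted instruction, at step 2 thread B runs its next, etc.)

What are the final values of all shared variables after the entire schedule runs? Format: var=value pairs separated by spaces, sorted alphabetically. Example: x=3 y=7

Step 1: thread A executes A1 (z = z - 1). Shared: x=1 y=5 z=0. PCs: A@1 B@0
Step 2: thread B executes B1 (z = z * 3). Shared: x=1 y=5 z=0. PCs: A@1 B@1
Step 3: thread B executes B2 (z = 4). Shared: x=1 y=5 z=4. PCs: A@1 B@2
Step 4: thread B executes B3 (x = x * 3). Shared: x=3 y=5 z=4. PCs: A@1 B@3
Step 5: thread A executes A2 (z = z + 3). Shared: x=3 y=5 z=7. PCs: A@2 B@3

Answer: x=3 y=5 z=7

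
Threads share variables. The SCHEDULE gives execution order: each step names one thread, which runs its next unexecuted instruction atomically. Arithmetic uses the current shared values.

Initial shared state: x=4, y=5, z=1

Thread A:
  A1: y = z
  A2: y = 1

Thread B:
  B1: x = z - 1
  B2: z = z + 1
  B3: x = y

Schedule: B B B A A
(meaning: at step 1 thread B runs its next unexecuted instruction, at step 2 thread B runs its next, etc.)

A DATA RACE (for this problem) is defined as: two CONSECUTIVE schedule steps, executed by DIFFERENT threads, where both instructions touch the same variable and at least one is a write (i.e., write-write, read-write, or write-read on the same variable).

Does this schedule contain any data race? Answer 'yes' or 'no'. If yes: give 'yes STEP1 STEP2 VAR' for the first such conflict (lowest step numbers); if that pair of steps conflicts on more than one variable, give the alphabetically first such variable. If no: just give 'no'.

Steps 1,2: same thread (B). No race.
Steps 2,3: same thread (B). No race.
Steps 3,4: B(x = y) vs A(y = z). RACE on y (R-W).
Steps 4,5: same thread (A). No race.
First conflict at steps 3,4.

Answer: yes 3 4 y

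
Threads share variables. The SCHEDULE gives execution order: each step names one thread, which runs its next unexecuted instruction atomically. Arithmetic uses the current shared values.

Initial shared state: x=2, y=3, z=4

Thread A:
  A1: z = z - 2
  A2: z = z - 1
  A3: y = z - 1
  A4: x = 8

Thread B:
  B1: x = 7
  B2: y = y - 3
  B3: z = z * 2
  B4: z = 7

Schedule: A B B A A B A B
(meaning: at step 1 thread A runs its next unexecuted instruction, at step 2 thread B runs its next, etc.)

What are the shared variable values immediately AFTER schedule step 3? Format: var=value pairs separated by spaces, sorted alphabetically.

Answer: x=7 y=0 z=2

Derivation:
Step 1: thread A executes A1 (z = z - 2). Shared: x=2 y=3 z=2. PCs: A@1 B@0
Step 2: thread B executes B1 (x = 7). Shared: x=7 y=3 z=2. PCs: A@1 B@1
Step 3: thread B executes B2 (y = y - 3). Shared: x=7 y=0 z=2. PCs: A@1 B@2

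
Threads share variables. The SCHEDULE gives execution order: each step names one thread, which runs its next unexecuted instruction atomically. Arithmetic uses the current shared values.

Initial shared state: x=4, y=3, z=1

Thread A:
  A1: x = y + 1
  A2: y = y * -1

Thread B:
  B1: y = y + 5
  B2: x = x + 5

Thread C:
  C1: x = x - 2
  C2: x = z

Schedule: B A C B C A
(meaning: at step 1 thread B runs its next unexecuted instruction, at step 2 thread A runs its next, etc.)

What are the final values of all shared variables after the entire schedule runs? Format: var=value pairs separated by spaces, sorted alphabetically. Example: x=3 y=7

Step 1: thread B executes B1 (y = y + 5). Shared: x=4 y=8 z=1. PCs: A@0 B@1 C@0
Step 2: thread A executes A1 (x = y + 1). Shared: x=9 y=8 z=1. PCs: A@1 B@1 C@0
Step 3: thread C executes C1 (x = x - 2). Shared: x=7 y=8 z=1. PCs: A@1 B@1 C@1
Step 4: thread B executes B2 (x = x + 5). Shared: x=12 y=8 z=1. PCs: A@1 B@2 C@1
Step 5: thread C executes C2 (x = z). Shared: x=1 y=8 z=1. PCs: A@1 B@2 C@2
Step 6: thread A executes A2 (y = y * -1). Shared: x=1 y=-8 z=1. PCs: A@2 B@2 C@2

Answer: x=1 y=-8 z=1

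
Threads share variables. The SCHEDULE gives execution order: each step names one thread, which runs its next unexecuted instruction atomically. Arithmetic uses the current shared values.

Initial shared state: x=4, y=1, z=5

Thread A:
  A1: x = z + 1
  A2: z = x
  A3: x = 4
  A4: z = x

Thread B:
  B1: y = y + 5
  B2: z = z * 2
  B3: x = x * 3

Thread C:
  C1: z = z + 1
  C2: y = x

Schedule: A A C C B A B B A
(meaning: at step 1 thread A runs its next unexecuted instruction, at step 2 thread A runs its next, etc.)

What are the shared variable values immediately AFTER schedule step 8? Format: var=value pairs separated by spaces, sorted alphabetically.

Answer: x=12 y=11 z=14

Derivation:
Step 1: thread A executes A1 (x = z + 1). Shared: x=6 y=1 z=5. PCs: A@1 B@0 C@0
Step 2: thread A executes A2 (z = x). Shared: x=6 y=1 z=6. PCs: A@2 B@0 C@0
Step 3: thread C executes C1 (z = z + 1). Shared: x=6 y=1 z=7. PCs: A@2 B@0 C@1
Step 4: thread C executes C2 (y = x). Shared: x=6 y=6 z=7. PCs: A@2 B@0 C@2
Step 5: thread B executes B1 (y = y + 5). Shared: x=6 y=11 z=7. PCs: A@2 B@1 C@2
Step 6: thread A executes A3 (x = 4). Shared: x=4 y=11 z=7. PCs: A@3 B@1 C@2
Step 7: thread B executes B2 (z = z * 2). Shared: x=4 y=11 z=14. PCs: A@3 B@2 C@2
Step 8: thread B executes B3 (x = x * 3). Shared: x=12 y=11 z=14. PCs: A@3 B@3 C@2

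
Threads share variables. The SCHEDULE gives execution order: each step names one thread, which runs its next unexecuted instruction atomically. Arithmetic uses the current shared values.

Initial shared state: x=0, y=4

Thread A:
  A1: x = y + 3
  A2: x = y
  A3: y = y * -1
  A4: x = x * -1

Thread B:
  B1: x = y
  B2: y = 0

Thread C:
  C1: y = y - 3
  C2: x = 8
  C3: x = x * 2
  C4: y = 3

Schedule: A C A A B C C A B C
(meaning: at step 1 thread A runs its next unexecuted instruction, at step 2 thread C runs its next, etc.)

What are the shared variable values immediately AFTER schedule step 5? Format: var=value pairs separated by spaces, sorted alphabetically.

Answer: x=-1 y=-1

Derivation:
Step 1: thread A executes A1 (x = y + 3). Shared: x=7 y=4. PCs: A@1 B@0 C@0
Step 2: thread C executes C1 (y = y - 3). Shared: x=7 y=1. PCs: A@1 B@0 C@1
Step 3: thread A executes A2 (x = y). Shared: x=1 y=1. PCs: A@2 B@0 C@1
Step 4: thread A executes A3 (y = y * -1). Shared: x=1 y=-1. PCs: A@3 B@0 C@1
Step 5: thread B executes B1 (x = y). Shared: x=-1 y=-1. PCs: A@3 B@1 C@1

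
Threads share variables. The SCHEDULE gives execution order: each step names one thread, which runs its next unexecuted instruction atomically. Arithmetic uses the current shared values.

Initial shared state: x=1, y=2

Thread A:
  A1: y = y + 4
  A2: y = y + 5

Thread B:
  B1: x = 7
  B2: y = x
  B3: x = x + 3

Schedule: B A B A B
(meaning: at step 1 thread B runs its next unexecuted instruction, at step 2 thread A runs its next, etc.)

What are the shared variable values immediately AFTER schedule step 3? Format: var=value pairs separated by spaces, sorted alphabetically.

Step 1: thread B executes B1 (x = 7). Shared: x=7 y=2. PCs: A@0 B@1
Step 2: thread A executes A1 (y = y + 4). Shared: x=7 y=6. PCs: A@1 B@1
Step 3: thread B executes B2 (y = x). Shared: x=7 y=7. PCs: A@1 B@2

Answer: x=7 y=7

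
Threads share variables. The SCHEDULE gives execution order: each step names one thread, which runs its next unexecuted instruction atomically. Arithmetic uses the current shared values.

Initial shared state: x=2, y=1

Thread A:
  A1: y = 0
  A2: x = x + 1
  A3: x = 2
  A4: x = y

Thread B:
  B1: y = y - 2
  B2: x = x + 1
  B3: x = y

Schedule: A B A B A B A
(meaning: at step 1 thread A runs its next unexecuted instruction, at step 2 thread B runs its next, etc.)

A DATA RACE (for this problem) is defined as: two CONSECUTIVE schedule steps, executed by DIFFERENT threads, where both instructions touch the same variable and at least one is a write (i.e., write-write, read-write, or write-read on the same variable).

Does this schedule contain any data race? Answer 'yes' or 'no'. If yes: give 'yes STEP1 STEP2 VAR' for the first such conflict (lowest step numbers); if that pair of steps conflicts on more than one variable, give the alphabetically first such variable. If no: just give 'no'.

Steps 1,2: A(y = 0) vs B(y = y - 2). RACE on y (W-W).
Steps 2,3: B(r=y,w=y) vs A(r=x,w=x). No conflict.
Steps 3,4: A(x = x + 1) vs B(x = x + 1). RACE on x (W-W).
Steps 4,5: B(x = x + 1) vs A(x = 2). RACE on x (W-W).
Steps 5,6: A(x = 2) vs B(x = y). RACE on x (W-W).
Steps 6,7: B(x = y) vs A(x = y). RACE on x (W-W).
First conflict at steps 1,2.

Answer: yes 1 2 y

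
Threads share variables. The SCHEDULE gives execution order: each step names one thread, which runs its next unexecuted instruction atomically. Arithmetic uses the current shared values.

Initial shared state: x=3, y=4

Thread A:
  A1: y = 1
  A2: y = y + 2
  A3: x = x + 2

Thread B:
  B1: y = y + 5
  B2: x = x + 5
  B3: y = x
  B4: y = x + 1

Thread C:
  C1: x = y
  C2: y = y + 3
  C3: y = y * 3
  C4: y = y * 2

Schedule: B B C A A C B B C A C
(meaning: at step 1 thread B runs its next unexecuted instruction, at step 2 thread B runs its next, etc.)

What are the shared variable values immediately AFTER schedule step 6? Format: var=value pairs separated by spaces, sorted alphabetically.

Answer: x=9 y=6

Derivation:
Step 1: thread B executes B1 (y = y + 5). Shared: x=3 y=9. PCs: A@0 B@1 C@0
Step 2: thread B executes B2 (x = x + 5). Shared: x=8 y=9. PCs: A@0 B@2 C@0
Step 3: thread C executes C1 (x = y). Shared: x=9 y=9. PCs: A@0 B@2 C@1
Step 4: thread A executes A1 (y = 1). Shared: x=9 y=1. PCs: A@1 B@2 C@1
Step 5: thread A executes A2 (y = y + 2). Shared: x=9 y=3. PCs: A@2 B@2 C@1
Step 6: thread C executes C2 (y = y + 3). Shared: x=9 y=6. PCs: A@2 B@2 C@2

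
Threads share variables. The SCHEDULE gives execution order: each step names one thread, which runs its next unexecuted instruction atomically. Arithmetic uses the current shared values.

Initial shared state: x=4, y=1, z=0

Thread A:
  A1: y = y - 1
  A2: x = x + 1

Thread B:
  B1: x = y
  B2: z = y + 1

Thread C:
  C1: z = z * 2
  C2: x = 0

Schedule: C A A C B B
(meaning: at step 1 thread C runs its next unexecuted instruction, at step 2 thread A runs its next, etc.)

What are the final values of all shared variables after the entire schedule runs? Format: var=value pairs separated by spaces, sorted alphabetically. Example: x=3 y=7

Answer: x=0 y=0 z=1

Derivation:
Step 1: thread C executes C1 (z = z * 2). Shared: x=4 y=1 z=0. PCs: A@0 B@0 C@1
Step 2: thread A executes A1 (y = y - 1). Shared: x=4 y=0 z=0. PCs: A@1 B@0 C@1
Step 3: thread A executes A2 (x = x + 1). Shared: x=5 y=0 z=0. PCs: A@2 B@0 C@1
Step 4: thread C executes C2 (x = 0). Shared: x=0 y=0 z=0. PCs: A@2 B@0 C@2
Step 5: thread B executes B1 (x = y). Shared: x=0 y=0 z=0. PCs: A@2 B@1 C@2
Step 6: thread B executes B2 (z = y + 1). Shared: x=0 y=0 z=1. PCs: A@2 B@2 C@2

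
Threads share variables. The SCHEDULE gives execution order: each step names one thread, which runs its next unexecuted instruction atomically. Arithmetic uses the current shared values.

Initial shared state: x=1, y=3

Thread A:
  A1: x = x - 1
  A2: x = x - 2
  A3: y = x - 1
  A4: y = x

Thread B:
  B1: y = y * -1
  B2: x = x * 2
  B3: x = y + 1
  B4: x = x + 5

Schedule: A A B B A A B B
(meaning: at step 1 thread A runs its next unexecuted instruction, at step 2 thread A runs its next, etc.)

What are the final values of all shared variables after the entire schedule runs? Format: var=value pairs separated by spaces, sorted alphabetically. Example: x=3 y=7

Step 1: thread A executes A1 (x = x - 1). Shared: x=0 y=3. PCs: A@1 B@0
Step 2: thread A executes A2 (x = x - 2). Shared: x=-2 y=3. PCs: A@2 B@0
Step 3: thread B executes B1 (y = y * -1). Shared: x=-2 y=-3. PCs: A@2 B@1
Step 4: thread B executes B2 (x = x * 2). Shared: x=-4 y=-3. PCs: A@2 B@2
Step 5: thread A executes A3 (y = x - 1). Shared: x=-4 y=-5. PCs: A@3 B@2
Step 6: thread A executes A4 (y = x). Shared: x=-4 y=-4. PCs: A@4 B@2
Step 7: thread B executes B3 (x = y + 1). Shared: x=-3 y=-4. PCs: A@4 B@3
Step 8: thread B executes B4 (x = x + 5). Shared: x=2 y=-4. PCs: A@4 B@4

Answer: x=2 y=-4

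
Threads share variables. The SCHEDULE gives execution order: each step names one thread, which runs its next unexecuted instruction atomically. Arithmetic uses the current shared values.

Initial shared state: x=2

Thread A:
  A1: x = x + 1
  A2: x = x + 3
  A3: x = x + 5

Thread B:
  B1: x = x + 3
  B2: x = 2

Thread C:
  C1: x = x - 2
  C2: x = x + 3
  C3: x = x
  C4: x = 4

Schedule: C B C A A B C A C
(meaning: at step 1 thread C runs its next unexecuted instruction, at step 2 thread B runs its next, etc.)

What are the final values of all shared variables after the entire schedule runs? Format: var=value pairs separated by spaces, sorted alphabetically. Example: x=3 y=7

Answer: x=4

Derivation:
Step 1: thread C executes C1 (x = x - 2). Shared: x=0. PCs: A@0 B@0 C@1
Step 2: thread B executes B1 (x = x + 3). Shared: x=3. PCs: A@0 B@1 C@1
Step 3: thread C executes C2 (x = x + 3). Shared: x=6. PCs: A@0 B@1 C@2
Step 4: thread A executes A1 (x = x + 1). Shared: x=7. PCs: A@1 B@1 C@2
Step 5: thread A executes A2 (x = x + 3). Shared: x=10. PCs: A@2 B@1 C@2
Step 6: thread B executes B2 (x = 2). Shared: x=2. PCs: A@2 B@2 C@2
Step 7: thread C executes C3 (x = x). Shared: x=2. PCs: A@2 B@2 C@3
Step 8: thread A executes A3 (x = x + 5). Shared: x=7. PCs: A@3 B@2 C@3
Step 9: thread C executes C4 (x = 4). Shared: x=4. PCs: A@3 B@2 C@4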